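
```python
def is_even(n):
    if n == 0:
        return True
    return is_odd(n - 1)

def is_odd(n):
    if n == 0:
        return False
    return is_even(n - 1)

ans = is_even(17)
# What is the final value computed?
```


is_even(17)
= is_odd(16)
= is_even(15)
= is_odd(14)
= is_even(13)
= is_odd(12)
= is_even(11)
= is_odd(10)
= is_even(9)
= is_odd(8)
= is_even(7)
= is_odd(6)
= is_even(5)
= is_odd(4)
= is_even(3)
= is_odd(2)
= is_even(1)
= is_odd(0)
n == 0: return False
= False


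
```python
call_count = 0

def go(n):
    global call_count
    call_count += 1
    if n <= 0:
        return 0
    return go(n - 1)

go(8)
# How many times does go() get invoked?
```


go(8) calls go(7) calls ... calls go(0)
Total calls: 8 + 1 (for base case) = 9


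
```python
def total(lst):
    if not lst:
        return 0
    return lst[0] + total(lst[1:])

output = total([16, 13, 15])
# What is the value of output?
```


total([16, 13, 15])
= 16 + total([13, 15])
= 16 + 13 + total([15])
= 16 + 13 + 15 + total([])
= 16 + 13 + 15 + 0
= 44


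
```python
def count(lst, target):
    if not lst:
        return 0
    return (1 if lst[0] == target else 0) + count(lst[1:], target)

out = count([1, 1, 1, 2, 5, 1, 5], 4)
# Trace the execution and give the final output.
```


count([1, 1, 1, 2, 5, 1, 5], 4)
lst[0]=1 != 4: 0 + count([1, 1, 2, 5, 1, 5], 4)
lst[0]=1 != 4: 0 + count([1, 2, 5, 1, 5], 4)
lst[0]=1 != 4: 0 + count([2, 5, 1, 5], 4)
lst[0]=2 != 4: 0 + count([5, 1, 5], 4)
lst[0]=5 != 4: 0 + count([1, 5], 4)
lst[0]=1 != 4: 0 + count([5], 4)
lst[0]=5 != 4: 0 + count([], 4)
= 0


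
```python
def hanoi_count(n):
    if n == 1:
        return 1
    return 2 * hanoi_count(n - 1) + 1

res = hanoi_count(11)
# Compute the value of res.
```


hanoi_count(11)
= 2 * hanoi_count(10) + 1
= 2 * (2 * hanoi_count(9) + 1) + 1
= 2 * (2 * (2 * hanoi_count(8) + 1) + 1) + 1
= 2 * (2 * (2 * (2 * hanoi_count(7) + 1) + 1) + 1) + 1
= 2 * (2 * (2 * (2 * (2 * hanoi_count(6) + 1) + 1) + 1) + 1) + 1
= 2 * (2 * (2 * (2 * (2 * (2 * hanoi_count(5) + 1) + 1) + 1) + 1) + 1) + 1
= 2 * (2 * (2 * (2 * (2 * (2 * (2 * hanoi_count(4) + 1) + 1) + 1) + 1) + 1) + 1) + 1
= 2 * (2 * (2 * (2 * (2 * (2 * (2 * (2 * hanoi_count(3) + 1) + 1) + 1) + 1) + 1) + 1) + 1) + 1
= 2 * (2 * (2 * (2 * (2 * (2 * (2 * (2 * (2 * hanoi_count(2) + 1) + 1) + 1) + 1) + 1) + 1) + 1) + 1) + 1
= 2 * (2 * (2 * (2 * (2 * (2 * (2 * (2 * (2 * (2 * hanoi_count(1) + 1) + 1) + 1) + 1) + 1) + 1) + 1) + 1) + 1) + 1
Now compute bottom-up:
hanoi_count(1) = 1
hanoi_count(2) = 2 * 1 + 1 = 3
hanoi_count(3) = 2 * 3 + 1 = 7
hanoi_count(4) = 2 * 7 + 1 = 15
hanoi_count(5) = 2 * 15 + 1 = 31
hanoi_count(6) = 2 * 31 + 1 = 63
hanoi_count(7) = 2 * 63 + 1 = 127
hanoi_count(8) = 2 * 127 + 1 = 255
hanoi_count(9) = 2 * 255 + 1 = 511
hanoi_count(10) = 2 * 511 + 1 = 1023
hanoi_count(11) = 2 * 1023 + 1 = 2047
= 2047


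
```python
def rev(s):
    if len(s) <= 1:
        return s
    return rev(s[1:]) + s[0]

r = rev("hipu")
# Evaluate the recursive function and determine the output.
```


rev("hipu")
= rev("ipu") + "h"
= rev("pu") + "i" + "h"
= rev("u") + "p" + "i" + "h"
= "u" + "p" + "i" + "h"
= "upih"


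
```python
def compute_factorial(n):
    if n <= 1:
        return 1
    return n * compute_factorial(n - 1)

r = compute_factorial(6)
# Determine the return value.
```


compute_factorial(6)
= 6 * compute_factorial(5)
= 6 * 5 * compute_factorial(4)
= 6 * 5 * 4 * compute_factorial(3)
= 6 * 5 * 4 * 3 * compute_factorial(2)
= 6 * 5 * 4 * 3 * 2 * compute_factorial(1)
= 6 * 5 * 4 * 3 * 2 * 1
= 720


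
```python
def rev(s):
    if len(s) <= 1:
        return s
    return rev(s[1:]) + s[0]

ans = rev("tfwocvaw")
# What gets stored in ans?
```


rev("tfwocvaw")
= rev("fwocvaw") + "t"
= rev("wocvaw") + "f" + "t"
= rev("ocvaw") + "w" + "f" + "t"
= rev("cvaw") + "o" + "w" + "f" + "t"
= rev("vaw") + "c" + "o" + "w" + "f" + "t"
= rev("aw") + "v" + "c" + "o" + "w" + "f" + "t"
= rev("w") + "a" + "v" + "c" + "o" + "w" + "f" + "t"
= "w" + "a" + "v" + "c" + "o" + "w" + "f" + "t"
= "wavcowft"


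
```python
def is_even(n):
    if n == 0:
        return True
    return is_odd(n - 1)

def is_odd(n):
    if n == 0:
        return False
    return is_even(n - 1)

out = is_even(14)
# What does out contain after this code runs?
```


is_even(14)
= is_odd(13)
= is_even(12)
= is_odd(11)
= is_even(10)
= is_odd(9)
= is_even(8)
= is_odd(7)
= is_even(6)
= is_odd(5)
= is_even(4)
= is_odd(3)
= is_even(2)
= is_odd(1)
= is_even(0)
n == 0: return True
= True


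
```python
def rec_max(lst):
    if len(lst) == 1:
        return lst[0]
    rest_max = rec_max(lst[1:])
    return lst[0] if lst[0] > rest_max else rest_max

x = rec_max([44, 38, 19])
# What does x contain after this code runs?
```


rec_max([44, 38, 19])
= compare 44 with rec_max([38, 19])
= compare 38 with rec_max([19])
Base: rec_max([19]) = 19
compare 38 with 19: max = 38
compare 44 with 38: max = 44
= 44


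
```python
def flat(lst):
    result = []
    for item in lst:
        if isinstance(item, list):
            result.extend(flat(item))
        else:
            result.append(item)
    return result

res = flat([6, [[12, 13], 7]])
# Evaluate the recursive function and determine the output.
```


flat([6, [[12, 13], 7]])
Processing each element:
  6 is not a list -> append 6
  [[12, 13], 7] is a list -> flat recursively -> [12, 13, 7]
= [6, 12, 13, 7]


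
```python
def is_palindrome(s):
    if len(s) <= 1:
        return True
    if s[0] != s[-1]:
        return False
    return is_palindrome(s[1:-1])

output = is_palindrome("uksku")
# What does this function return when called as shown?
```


is_palindrome("uksku")
"uksku": s[0]='u' == s[-1]='u' -> is_palindrome("ksk")
"ksk": s[0]='k' == s[-1]='k' -> is_palindrome("s")
"s": len <= 1 -> True
= True


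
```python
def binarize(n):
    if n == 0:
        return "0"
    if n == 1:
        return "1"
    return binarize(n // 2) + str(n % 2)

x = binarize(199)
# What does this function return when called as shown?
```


binarize(199)
= binarize(99) + "1"
= binarize(49) + "1" + "1"
= binarize(24) + "1" + "1" + "1"
= binarize(12) + "0" + "1" + "1" + "1"
= binarize(6) + "0" + "0" + "1" + "1" + "1"
= binarize(3) + "0" + "0" + "0" + "1" + "1" + "1"
= binarize(1) + "1" + "0" + "0" + "0" + "1" + "1" + "1"
= "1" + "1" + "0" + "0" + "0" + "1" + "1" + "1"
= "11000111"


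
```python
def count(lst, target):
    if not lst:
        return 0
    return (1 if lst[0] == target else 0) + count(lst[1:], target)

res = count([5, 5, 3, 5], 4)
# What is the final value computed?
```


count([5, 5, 3, 5], 4)
lst[0]=5 != 4: 0 + count([5, 3, 5], 4)
lst[0]=5 != 4: 0 + count([3, 5], 4)
lst[0]=3 != 4: 0 + count([5], 4)
lst[0]=5 != 4: 0 + count([], 4)
= 0


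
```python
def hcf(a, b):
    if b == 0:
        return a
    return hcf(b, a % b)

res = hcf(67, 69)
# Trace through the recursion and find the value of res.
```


hcf(67, 69)
= hcf(69, 67 % 69) = hcf(69, 67)
= hcf(67, 69 % 67) = hcf(67, 2)
= hcf(2, 67 % 2) = hcf(2, 1)
= hcf(1, 2 % 1) = hcf(1, 0)
b == 0, return a = 1


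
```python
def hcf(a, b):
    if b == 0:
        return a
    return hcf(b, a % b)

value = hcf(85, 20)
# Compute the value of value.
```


hcf(85, 20)
= hcf(20, 85 % 20) = hcf(20, 5)
= hcf(5, 20 % 5) = hcf(5, 0)
b == 0, return a = 5


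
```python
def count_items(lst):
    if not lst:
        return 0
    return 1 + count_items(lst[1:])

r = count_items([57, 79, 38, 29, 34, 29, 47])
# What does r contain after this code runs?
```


count_items([57, 79, 38, 29, 34, 29, 47])
= 1 + count_items([79, 38, 29, 34, 29, 47])
= 1 + 1 + count_items([38, 29, 34, 29, 47])
= 1 + 1 + 1 + count_items([29, 34, 29, 47])
= 1 + 1 + 1 + 1 + count_items([34, 29, 47])
= 1 + 1 + 1 + 1 + 1 + count_items([29, 47])
= 1 + 1 + 1 + 1 + 1 + 1 + count_items([47])
= 1 + 1 + 1 + 1 + 1 + 1 + 1 + count_items([])
= 1 + 1 + 1 + 1 + 1 + 1 + 1 + 0
= 7


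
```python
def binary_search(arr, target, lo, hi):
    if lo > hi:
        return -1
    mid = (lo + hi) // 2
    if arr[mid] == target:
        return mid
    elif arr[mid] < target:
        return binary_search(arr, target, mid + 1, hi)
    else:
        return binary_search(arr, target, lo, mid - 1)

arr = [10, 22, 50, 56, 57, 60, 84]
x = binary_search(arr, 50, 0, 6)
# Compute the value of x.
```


binary_search(arr, 50, 0, 6)
lo=0, hi=6, mid=3, arr[mid]=56
56 > 50, search left half
lo=0, hi=2, mid=1, arr[mid]=22
22 < 50, search right half
lo=2, hi=2, mid=2, arr[mid]=50
arr[2] == 50, found at index 2
= 2


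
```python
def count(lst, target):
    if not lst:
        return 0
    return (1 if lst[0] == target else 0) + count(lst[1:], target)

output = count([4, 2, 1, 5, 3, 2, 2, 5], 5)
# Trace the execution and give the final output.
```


count([4, 2, 1, 5, 3, 2, 2, 5], 5)
lst[0]=4 != 5: 0 + count([2, 1, 5, 3, 2, 2, 5], 5)
lst[0]=2 != 5: 0 + count([1, 5, 3, 2, 2, 5], 5)
lst[0]=1 != 5: 0 + count([5, 3, 2, 2, 5], 5)
lst[0]=5 == 5: 1 + count([3, 2, 2, 5], 5)
lst[0]=3 != 5: 0 + count([2, 2, 5], 5)
lst[0]=2 != 5: 0 + count([2, 5], 5)
lst[0]=2 != 5: 0 + count([5], 5)
lst[0]=5 == 5: 1 + count([], 5)
= 2


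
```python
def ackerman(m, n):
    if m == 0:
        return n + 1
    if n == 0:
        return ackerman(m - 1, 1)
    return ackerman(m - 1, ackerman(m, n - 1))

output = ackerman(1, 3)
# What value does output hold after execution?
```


ackerman(1, 3)
= ackerman(0, ackerman(1, 2))
First compute ackerman(1, 2) = 4
= ackerman(0, 4)
= 5


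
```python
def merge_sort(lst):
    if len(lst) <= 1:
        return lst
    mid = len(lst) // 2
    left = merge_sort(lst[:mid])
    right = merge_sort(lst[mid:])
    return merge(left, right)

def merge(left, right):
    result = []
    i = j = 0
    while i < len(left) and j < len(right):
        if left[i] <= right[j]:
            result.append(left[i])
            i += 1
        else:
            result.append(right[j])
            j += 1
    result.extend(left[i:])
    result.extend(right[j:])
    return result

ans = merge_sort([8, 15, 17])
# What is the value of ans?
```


merge_sort([8, 15, 17])
Split into [8] and [15, 17]
Left sorted: [8]
Right sorted: [15, 17]
Merge [8] and [15, 17]
= [8, 15, 17]


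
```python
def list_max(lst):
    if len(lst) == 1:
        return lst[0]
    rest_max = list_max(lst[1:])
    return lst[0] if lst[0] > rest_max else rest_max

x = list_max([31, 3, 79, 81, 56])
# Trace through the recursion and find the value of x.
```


list_max([31, 3, 79, 81, 56])
= compare 31 with list_max([3, 79, 81, 56])
= compare 3 with list_max([79, 81, 56])
= compare 79 with list_max([81, 56])
= compare 81 with list_max([56])
Base: list_max([56]) = 56
compare 81 with 56: max = 81
compare 79 with 81: max = 81
compare 3 with 81: max = 81
compare 31 with 81: max = 81
= 81


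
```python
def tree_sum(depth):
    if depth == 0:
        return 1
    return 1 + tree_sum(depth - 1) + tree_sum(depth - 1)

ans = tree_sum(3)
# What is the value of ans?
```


tree_sum(3)
= 1 + tree_sum(2) + tree_sum(2)
= 1 + 2 * tree_sum(2)
tree_sum(k) = 2^(k+1) - 1
tree_sum(0) = 1
tree_sum(1) = 3
tree_sum(2) = 7
tree_sum(3) = 15
tree_sum(3) = 2^4 - 1 = 15


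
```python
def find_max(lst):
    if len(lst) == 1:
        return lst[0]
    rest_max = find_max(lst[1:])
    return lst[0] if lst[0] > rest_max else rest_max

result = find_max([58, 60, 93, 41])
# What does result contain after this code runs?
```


find_max([58, 60, 93, 41])
= compare 58 with find_max([60, 93, 41])
= compare 60 with find_max([93, 41])
= compare 93 with find_max([41])
Base: find_max([41]) = 41
compare 93 with 41: max = 93
compare 60 with 93: max = 93
compare 58 with 93: max = 93
= 93


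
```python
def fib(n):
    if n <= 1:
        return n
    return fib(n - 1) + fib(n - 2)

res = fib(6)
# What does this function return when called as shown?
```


fib(6)
= fib(5) + fib(4)
= (fib(4) + fib(3)) + fib(4)
Computing bottom-up: fib(0)=0, fib(1)=1, fib(2)=1, fib(3)=2, fib(4)=3, fib(5)=5, fib(6)=8
= 8


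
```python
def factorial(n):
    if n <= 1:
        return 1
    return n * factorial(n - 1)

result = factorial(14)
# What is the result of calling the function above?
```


factorial(14)
= 14 * factorial(13)
= 14 * 13 * factorial(12)
= 14 * 13 * 12 * factorial(11)
= 14 * 13 * 12 * 11 * factorial(10)
= 14 * 13 * 12 * 11 * 10 * factorial(9)
= 14 * 13 * 12 * 11 * 10 * 9 * factorial(8)
= 14 * 13 * 12 * 11 * 10 * 9 * 8 * factorial(7)
= 14 * 13 * 12 * 11 * 10 * 9 * 8 * 7 * factorial(6)
= 14 * 13 * 12 * 11 * 10 * 9 * 8 * 7 * 6 * factorial(5)
= 14 * 13 * 12 * 11 * 10 * 9 * 8 * 7 * 6 * 5 * factorial(4)
= 14 * 13 * 12 * 11 * 10 * 9 * 8 * 7 * 6 * 5 * 4 * factorial(3)
= 14 * 13 * 12 * 11 * 10 * 9 * 8 * 7 * 6 * 5 * 4 * 3 * factorial(2)
= 14 * 13 * 12 * 11 * 10 * 9 * 8 * 7 * 6 * 5 * 4 * 3 * 2 * factorial(1)
= 14 * 13 * 12 * 11 * 10 * 9 * 8 * 7 * 6 * 5 * 4 * 3 * 2 * 1
= 87178291200


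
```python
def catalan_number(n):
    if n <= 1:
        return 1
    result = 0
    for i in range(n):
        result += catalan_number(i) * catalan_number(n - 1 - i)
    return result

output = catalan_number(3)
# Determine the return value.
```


catalan_number(3)
= sum of catalan_number(i) * catalan_number(3-1-i) for i in 0..2
First compute sub-values bottom-up:
  catalan_number(0) = 1, catalan_number(1) = 1
  catalan_number(2) = 1*1 + 1*1 = 2
Now catalan_number(3):
  catalan_number(0)*catalan_number(2) = 1*2 = 2
  catalan_number(1)*catalan_number(1) = 1*1 = 1
  catalan_number(2)*catalan_number(0) = 2*1 = 2
= 2 + 1 + 2
= 5


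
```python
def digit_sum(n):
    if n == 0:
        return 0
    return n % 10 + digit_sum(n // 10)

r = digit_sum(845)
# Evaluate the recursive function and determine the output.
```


digit_sum(845)
= 5 + digit_sum(84)
= 5 + 4 + digit_sum(8)
= 5 + 4 + 8 + digit_sum(0)
= 5 + 4 + 8 + 0
= 17


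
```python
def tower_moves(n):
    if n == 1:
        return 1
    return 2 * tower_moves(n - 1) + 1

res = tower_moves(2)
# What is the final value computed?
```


tower_moves(2)
= 2 * tower_moves(1) + 1
Now compute bottom-up:
tower_moves(1) = 1
tower_moves(2) = 2 * 1 + 1 = 3
= 3


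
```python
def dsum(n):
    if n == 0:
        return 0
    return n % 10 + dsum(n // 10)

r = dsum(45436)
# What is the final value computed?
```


dsum(45436)
= 6 + dsum(4543)
= 6 + 3 + dsum(454)
= 6 + 3 + 4 + dsum(45)
= 6 + 3 + 4 + 5 + dsum(4)
= 6 + 3 + 4 + 5 + 4 + dsum(0)
= 6 + 3 + 4 + 5 + 4 + 0
= 22


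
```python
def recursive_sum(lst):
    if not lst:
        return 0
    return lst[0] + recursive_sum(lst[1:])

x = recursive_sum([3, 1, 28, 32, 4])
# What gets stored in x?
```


recursive_sum([3, 1, 28, 32, 4])
= 3 + recursive_sum([1, 28, 32, 4])
= 3 + 1 + recursive_sum([28, 32, 4])
= 3 + 1 + 28 + recursive_sum([32, 4])
= 3 + 1 + 28 + 32 + recursive_sum([4])
= 3 + 1 + 28 + 32 + 4 + recursive_sum([])
= 3 + 1 + 28 + 32 + 4 + 0
= 68


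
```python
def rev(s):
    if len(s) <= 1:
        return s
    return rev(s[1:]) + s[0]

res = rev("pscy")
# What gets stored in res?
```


rev("pscy")
= rev("scy") + "p"
= rev("cy") + "s" + "p"
= rev("y") + "c" + "s" + "p"
= "y" + "c" + "s" + "p"
= "ycsp"


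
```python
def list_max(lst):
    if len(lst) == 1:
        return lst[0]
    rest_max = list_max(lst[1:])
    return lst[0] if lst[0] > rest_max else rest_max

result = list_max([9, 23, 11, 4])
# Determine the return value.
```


list_max([9, 23, 11, 4])
= compare 9 with list_max([23, 11, 4])
= compare 23 with list_max([11, 4])
= compare 11 with list_max([4])
Base: list_max([4]) = 4
compare 11 with 4: max = 11
compare 23 with 11: max = 23
compare 9 with 23: max = 23
= 23


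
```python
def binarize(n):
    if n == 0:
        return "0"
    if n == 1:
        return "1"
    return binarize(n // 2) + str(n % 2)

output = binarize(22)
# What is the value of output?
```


binarize(22)
= binarize(11) + "0"
= binarize(5) + "1" + "0"
= binarize(2) + "1" + "1" + "0"
= binarize(1) + "0" + "1" + "1" + "0"
= "1" + "0" + "1" + "1" + "0"
= "10110"


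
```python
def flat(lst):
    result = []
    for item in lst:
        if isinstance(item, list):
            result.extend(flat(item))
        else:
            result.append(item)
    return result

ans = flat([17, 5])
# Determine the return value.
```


flat([17, 5])
Processing each element:
  17 is not a list -> append 17
  5 is not a list -> append 5
= [17, 5]


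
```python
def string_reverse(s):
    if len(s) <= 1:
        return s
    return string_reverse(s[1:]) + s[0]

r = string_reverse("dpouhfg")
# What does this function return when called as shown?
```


string_reverse("dpouhfg")
= string_reverse("pouhfg") + "d"
= string_reverse("ouhfg") + "p" + "d"
= string_reverse("uhfg") + "o" + "p" + "d"
= string_reverse("hfg") + "u" + "o" + "p" + "d"
= string_reverse("fg") + "h" + "u" + "o" + "p" + "d"
= string_reverse("g") + "f" + "h" + "u" + "o" + "p" + "d"
= "g" + "f" + "h" + "u" + "o" + "p" + "d"
= "gfhuopd"


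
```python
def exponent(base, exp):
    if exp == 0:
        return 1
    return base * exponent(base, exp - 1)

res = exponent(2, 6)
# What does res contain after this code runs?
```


exponent(2, 6)
= 2 * exponent(2, 5)
= 2 * 2 * exponent(2, 4)
= 2 * 2 * 2 * exponent(2, 3)
= 2 * 2 * 2 * 2 * exponent(2, 2)
= 2 * 2 * 2 * 2 * 2 * exponent(2, 1)
= 2 * 2 * 2 * 2 * 2 * 2 * exponent(2, 0)
= 2 * 2 * 2 * 2 * 2 * 2 * 1
= 64


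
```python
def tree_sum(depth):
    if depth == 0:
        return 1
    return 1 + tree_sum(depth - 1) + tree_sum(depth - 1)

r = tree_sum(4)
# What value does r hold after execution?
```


tree_sum(4)
= 1 + tree_sum(3) + tree_sum(3)
= 1 + 2 * tree_sum(3)
tree_sum(k) = 2^(k+1) - 1
tree_sum(0) = 1
tree_sum(1) = 3
tree_sum(2) = 7
tree_sum(3) = 15
tree_sum(4) = 31
tree_sum(4) = 2^5 - 1 = 31


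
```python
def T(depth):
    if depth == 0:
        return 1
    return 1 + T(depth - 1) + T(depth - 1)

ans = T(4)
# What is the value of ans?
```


T(4)
= 1 + T(3) + T(3)
= 1 + 2 * T(3)
T(k) = 2^(k+1) - 1
T(0) = 1
T(1) = 3
T(2) = 7
T(3) = 15
T(4) = 31
T(4) = 2^5 - 1 = 31


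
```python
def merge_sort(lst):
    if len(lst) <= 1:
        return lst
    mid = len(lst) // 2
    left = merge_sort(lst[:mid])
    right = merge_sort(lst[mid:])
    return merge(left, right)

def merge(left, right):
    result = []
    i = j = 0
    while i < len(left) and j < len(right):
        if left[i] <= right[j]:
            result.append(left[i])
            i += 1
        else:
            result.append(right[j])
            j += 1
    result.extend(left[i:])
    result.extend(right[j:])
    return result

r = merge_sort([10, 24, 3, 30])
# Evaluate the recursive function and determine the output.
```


merge_sort([10, 24, 3, 30])
Split into [10, 24] and [3, 30]
Left sorted: [10, 24]
Right sorted: [3, 30]
Merge [10, 24] and [3, 30]
= [3, 10, 24, 30]


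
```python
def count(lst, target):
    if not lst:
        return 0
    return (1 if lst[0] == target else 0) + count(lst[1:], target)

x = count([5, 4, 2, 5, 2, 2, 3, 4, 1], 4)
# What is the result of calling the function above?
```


count([5, 4, 2, 5, 2, 2, 3, 4, 1], 4)
lst[0]=5 != 4: 0 + count([4, 2, 5, 2, 2, 3, 4, 1], 4)
lst[0]=4 == 4: 1 + count([2, 5, 2, 2, 3, 4, 1], 4)
lst[0]=2 != 4: 0 + count([5, 2, 2, 3, 4, 1], 4)
lst[0]=5 != 4: 0 + count([2, 2, 3, 4, 1], 4)
lst[0]=2 != 4: 0 + count([2, 3, 4, 1], 4)
lst[0]=2 != 4: 0 + count([3, 4, 1], 4)
lst[0]=3 != 4: 0 + count([4, 1], 4)
lst[0]=4 == 4: 1 + count([1], 4)
lst[0]=1 != 4: 0 + count([], 4)
= 2


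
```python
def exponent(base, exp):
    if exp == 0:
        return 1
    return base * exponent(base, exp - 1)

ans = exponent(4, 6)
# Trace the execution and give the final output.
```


exponent(4, 6)
= 4 * exponent(4, 5)
= 4 * 4 * exponent(4, 4)
= 4 * 4 * 4 * exponent(4, 3)
= 4 * 4 * 4 * 4 * exponent(4, 2)
= 4 * 4 * 4 * 4 * 4 * exponent(4, 1)
= 4 * 4 * 4 * 4 * 4 * 4 * exponent(4, 0)
= 4 * 4 * 4 * 4 * 4 * 4 * 1
= 4096


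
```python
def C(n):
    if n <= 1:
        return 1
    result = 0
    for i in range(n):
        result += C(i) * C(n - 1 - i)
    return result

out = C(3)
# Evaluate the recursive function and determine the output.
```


C(3)
= sum of C(i) * C(3-1-i) for i in 0..2
First compute sub-values bottom-up:
  C(0) = 1, C(1) = 1
  C(2) = 1*1 + 1*1 = 2
Now C(3):
  C(0)*C(2) = 1*2 = 2
  C(1)*C(1) = 1*1 = 1
  C(2)*C(0) = 2*1 = 2
= 2 + 1 + 2
= 5


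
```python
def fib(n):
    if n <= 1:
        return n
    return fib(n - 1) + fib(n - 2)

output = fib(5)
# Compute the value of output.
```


fib(5)
= fib(4) + fib(3)
= (fib(3) + fib(2)) + fib(3)
Computing bottom-up: fib(0)=0, fib(1)=1, fib(2)=1, fib(3)=2, fib(4)=3, fib(5)=5
= 5


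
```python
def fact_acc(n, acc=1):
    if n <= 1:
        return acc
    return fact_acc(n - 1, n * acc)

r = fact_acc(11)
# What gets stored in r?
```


fact_acc(11, 1)
= fact_acc(10, 11 * 1) = fact_acc(10, 11)
= fact_acc(9, 10 * 11) = fact_acc(9, 110)
= fact_acc(8, 9 * 110) = fact_acc(8, 990)
= fact_acc(7, 8 * 990) = fact_acc(7, 7920)
= fact_acc(6, 7 * 7920) = fact_acc(6, 55440)
= fact_acc(5, 6 * 55440) = fact_acc(5, 332640)
= fact_acc(4, 5 * 332640) = fact_acc(4, 1663200)
= fact_acc(3, 4 * 1663200) = fact_acc(3, 6652800)
= fact_acc(2, 3 * 6652800) = fact_acc(2, 19958400)
= fact_acc(1, 2 * 19958400) = fact_acc(1, 39916800)
n <= 1, return acc = 39916800


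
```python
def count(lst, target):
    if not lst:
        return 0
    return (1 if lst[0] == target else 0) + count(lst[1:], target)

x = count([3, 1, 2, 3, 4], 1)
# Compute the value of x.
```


count([3, 1, 2, 3, 4], 1)
lst[0]=3 != 1: 0 + count([1, 2, 3, 4], 1)
lst[0]=1 == 1: 1 + count([2, 3, 4], 1)
lst[0]=2 != 1: 0 + count([3, 4], 1)
lst[0]=3 != 1: 0 + count([4], 1)
lst[0]=4 != 1: 0 + count([], 1)
= 1


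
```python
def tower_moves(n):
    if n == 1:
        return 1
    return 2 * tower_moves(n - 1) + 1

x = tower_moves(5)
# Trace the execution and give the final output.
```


tower_moves(5)
= 2 * tower_moves(4) + 1
= 2 * (2 * tower_moves(3) + 1) + 1
= 2 * (2 * (2 * tower_moves(2) + 1) + 1) + 1
= 2 * (2 * (2 * (2 * tower_moves(1) + 1) + 1) + 1) + 1
Now compute bottom-up:
tower_moves(1) = 1
tower_moves(2) = 2 * 1 + 1 = 3
tower_moves(3) = 2 * 3 + 1 = 7
tower_moves(4) = 2 * 7 + 1 = 15
tower_moves(5) = 2 * 15 + 1 = 31
= 31


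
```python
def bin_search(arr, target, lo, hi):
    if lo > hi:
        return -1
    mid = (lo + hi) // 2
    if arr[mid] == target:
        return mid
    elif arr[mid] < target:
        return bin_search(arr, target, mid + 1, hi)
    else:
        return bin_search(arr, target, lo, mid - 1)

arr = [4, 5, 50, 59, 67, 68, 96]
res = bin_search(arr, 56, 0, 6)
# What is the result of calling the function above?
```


bin_search(arr, 56, 0, 6)
lo=0, hi=6, mid=3, arr[mid]=59
59 > 56, search left half
lo=0, hi=2, mid=1, arr[mid]=5
5 < 56, search right half
lo=2, hi=2, mid=2, arr[mid]=50
50 < 56, search right half
lo > hi, target not found, return -1
= -1


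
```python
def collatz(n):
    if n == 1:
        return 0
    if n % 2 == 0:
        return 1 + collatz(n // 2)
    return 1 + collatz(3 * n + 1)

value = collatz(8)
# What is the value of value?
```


collatz(8)
8 is even -> collatz(4)
4 is even -> collatz(2)
2 is even -> collatz(1)
Reached 1 after 3 steps
= 3


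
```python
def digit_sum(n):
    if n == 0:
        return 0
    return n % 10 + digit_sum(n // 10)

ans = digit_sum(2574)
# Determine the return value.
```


digit_sum(2574)
= 4 + digit_sum(257)
= 4 + 7 + digit_sum(25)
= 4 + 7 + 5 + digit_sum(2)
= 4 + 7 + 5 + 2 + digit_sum(0)
= 4 + 7 + 5 + 2 + 0
= 18


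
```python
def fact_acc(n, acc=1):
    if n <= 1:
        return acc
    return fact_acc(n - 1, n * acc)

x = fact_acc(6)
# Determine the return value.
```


fact_acc(6, 1)
= fact_acc(5, 6 * 1) = fact_acc(5, 6)
= fact_acc(4, 5 * 6) = fact_acc(4, 30)
= fact_acc(3, 4 * 30) = fact_acc(3, 120)
= fact_acc(2, 3 * 120) = fact_acc(2, 360)
= fact_acc(1, 2 * 360) = fact_acc(1, 720)
n <= 1, return acc = 720


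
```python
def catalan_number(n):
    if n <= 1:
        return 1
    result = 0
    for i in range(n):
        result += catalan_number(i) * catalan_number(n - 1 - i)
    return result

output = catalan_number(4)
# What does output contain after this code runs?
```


catalan_number(4)
= sum of catalan_number(i) * catalan_number(4-1-i) for i in 0..3
First compute sub-values bottom-up:
  catalan_number(0) = 1, catalan_number(1) = 1
  catalan_number(2) = 1*1 + 1*1 = 2
  catalan_number(3) = 1*2 + 1*1 + 2*1 = 5
Now catalan_number(4):
  catalan_number(0)*catalan_number(3) = 1*5 = 5
  catalan_number(1)*catalan_number(2) = 1*2 = 2
  catalan_number(2)*catalan_number(1) = 2*1 = 2
  catalan_number(3)*catalan_number(0) = 5*1 = 5
= 5 + 2 + 2 + 5
= 14


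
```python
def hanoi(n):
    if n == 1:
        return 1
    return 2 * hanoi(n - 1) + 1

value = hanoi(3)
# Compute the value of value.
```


hanoi(3)
= 2 * hanoi(2) + 1
= 2 * (2 * hanoi(1) + 1) + 1
Now compute bottom-up:
hanoi(1) = 1
hanoi(2) = 2 * 1 + 1 = 3
hanoi(3) = 2 * 3 + 1 = 7
= 7


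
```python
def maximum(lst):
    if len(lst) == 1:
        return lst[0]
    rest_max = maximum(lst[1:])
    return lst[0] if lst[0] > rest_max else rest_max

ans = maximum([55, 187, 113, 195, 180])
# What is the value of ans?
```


maximum([55, 187, 113, 195, 180])
= compare 55 with maximum([187, 113, 195, 180])
= compare 187 with maximum([113, 195, 180])
= compare 113 with maximum([195, 180])
= compare 195 with maximum([180])
Base: maximum([180]) = 180
compare 195 with 180: max = 195
compare 113 with 195: max = 195
compare 187 with 195: max = 195
compare 55 with 195: max = 195
= 195


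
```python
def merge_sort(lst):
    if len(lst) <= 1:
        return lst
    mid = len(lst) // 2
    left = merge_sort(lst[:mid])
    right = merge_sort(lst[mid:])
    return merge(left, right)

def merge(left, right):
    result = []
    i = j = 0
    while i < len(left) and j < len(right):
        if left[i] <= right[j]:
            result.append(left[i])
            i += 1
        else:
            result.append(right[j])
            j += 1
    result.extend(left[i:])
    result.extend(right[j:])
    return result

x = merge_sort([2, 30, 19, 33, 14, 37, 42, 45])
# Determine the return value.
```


merge_sort([2, 30, 19, 33, 14, 37, 42, 45])
Split into [2, 30, 19, 33] and [14, 37, 42, 45]
Left sorted: [2, 19, 30, 33]
Right sorted: [14, 37, 42, 45]
Merge [2, 19, 30, 33] and [14, 37, 42, 45]
= [2, 14, 19, 30, 33, 37, 42, 45]


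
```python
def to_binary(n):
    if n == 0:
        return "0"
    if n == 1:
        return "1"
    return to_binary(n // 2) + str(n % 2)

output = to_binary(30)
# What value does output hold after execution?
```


to_binary(30)
= to_binary(15) + "0"
= to_binary(7) + "1" + "0"
= to_binary(3) + "1" + "1" + "0"
= to_binary(1) + "1" + "1" + "1" + "0"
= "1" + "1" + "1" + "1" + "0"
= "11110"


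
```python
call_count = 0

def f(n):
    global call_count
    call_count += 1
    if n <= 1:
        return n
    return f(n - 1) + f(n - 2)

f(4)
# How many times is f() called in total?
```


f(4) calls f(3) and f(2); each non-base call branches into two more.
Let C(k) = total number of calls made by f(k), including the call to f(k) itself.
Base cases: C(0) = 1, C(1) = 1
Recurrence: C(k) = 1 + C(k-1) + C(k-2)
  C(2) = 1 + C(1) + C(0) = 1 + 1 + 1 = 3
  C(3) = 1 + C(2) + C(1) = 1 + 3 + 1 = 5
  C(4) = 1 + C(3) + C(2) = 1 + 5 + 3 = 9
Total calls = C(4) = 9


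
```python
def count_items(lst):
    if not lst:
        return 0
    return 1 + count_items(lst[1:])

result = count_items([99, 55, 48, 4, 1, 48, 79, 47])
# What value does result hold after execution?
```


count_items([99, 55, 48, 4, 1, 48, 79, 47])
= 1 + count_items([55, 48, 4, 1, 48, 79, 47])
= 1 + 1 + count_items([48, 4, 1, 48, 79, 47])
= 1 + 1 + 1 + count_items([4, 1, 48, 79, 47])
= 1 + 1 + 1 + 1 + count_items([1, 48, 79, 47])
= 1 + 1 + 1 + 1 + 1 + count_items([48, 79, 47])
= 1 + 1 + 1 + 1 + 1 + 1 + count_items([79, 47])
= 1 + 1 + 1 + 1 + 1 + 1 + 1 + count_items([47])
= 1 + 1 + 1 + 1 + 1 + 1 + 1 + 1 + count_items([])
= 1 + 1 + 1 + 1 + 1 + 1 + 1 + 1 + 0
= 8


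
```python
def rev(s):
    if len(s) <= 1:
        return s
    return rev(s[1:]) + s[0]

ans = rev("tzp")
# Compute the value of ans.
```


rev("tzp")
= rev("zp") + "t"
= rev("p") + "z" + "t"
= "p" + "z" + "t"
= "pzt"


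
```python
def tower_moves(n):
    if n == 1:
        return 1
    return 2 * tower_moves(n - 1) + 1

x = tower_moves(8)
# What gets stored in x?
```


tower_moves(8)
= 2 * tower_moves(7) + 1
= 2 * (2 * tower_moves(6) + 1) + 1
= 2 * (2 * (2 * tower_moves(5) + 1) + 1) + 1
= 2 * (2 * (2 * (2 * tower_moves(4) + 1) + 1) + 1) + 1
= 2 * (2 * (2 * (2 * (2 * tower_moves(3) + 1) + 1) + 1) + 1) + 1
= 2 * (2 * (2 * (2 * (2 * (2 * tower_moves(2) + 1) + 1) + 1) + 1) + 1) + 1
= 2 * (2 * (2 * (2 * (2 * (2 * (2 * tower_moves(1) + 1) + 1) + 1) + 1) + 1) + 1) + 1
Now compute bottom-up:
tower_moves(1) = 1
tower_moves(2) = 2 * 1 + 1 = 3
tower_moves(3) = 2 * 3 + 1 = 7
tower_moves(4) = 2 * 7 + 1 = 15
tower_moves(5) = 2 * 15 + 1 = 31
tower_moves(6) = 2 * 31 + 1 = 63
tower_moves(7) = 2 * 63 + 1 = 127
tower_moves(8) = 2 * 127 + 1 = 255
= 255


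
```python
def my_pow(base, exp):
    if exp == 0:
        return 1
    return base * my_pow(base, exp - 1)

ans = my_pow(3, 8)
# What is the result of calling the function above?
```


my_pow(3, 8)
= 3 * my_pow(3, 7)
= 3 * 3 * my_pow(3, 6)
= 3 * 3 * 3 * my_pow(3, 5)
= 3 * 3 * 3 * 3 * my_pow(3, 4)
= 3 * 3 * 3 * 3 * 3 * my_pow(3, 3)
= 3 * 3 * 3 * 3 * 3 * 3 * my_pow(3, 2)
= 3 * 3 * 3 * 3 * 3 * 3 * 3 * my_pow(3, 1)
= 3 * 3 * 3 * 3 * 3 * 3 * 3 * 3 * my_pow(3, 0)
= 3 * 3 * 3 * 3 * 3 * 3 * 3 * 3 * 1
= 6561


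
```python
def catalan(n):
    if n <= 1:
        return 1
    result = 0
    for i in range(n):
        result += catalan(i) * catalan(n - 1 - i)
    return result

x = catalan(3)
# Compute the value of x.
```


catalan(3)
= sum of catalan(i) * catalan(3-1-i) for i in 0..2
First compute sub-values bottom-up:
  catalan(0) = 1, catalan(1) = 1
  catalan(2) = 1*1 + 1*1 = 2
Now catalan(3):
  catalan(0)*catalan(2) = 1*2 = 2
  catalan(1)*catalan(1) = 1*1 = 1
  catalan(2)*catalan(0) = 2*1 = 2
= 2 + 1 + 2
= 5


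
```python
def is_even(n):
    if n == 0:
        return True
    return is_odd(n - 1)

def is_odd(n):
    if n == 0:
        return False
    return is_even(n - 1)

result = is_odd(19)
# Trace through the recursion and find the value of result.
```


is_odd(19)
= is_even(18)
= is_odd(17)
= is_even(16)
= is_odd(15)
= is_even(14)
= is_odd(13)
= is_even(12)
= is_odd(11)
= is_even(10)
= is_odd(9)
= is_even(8)
= is_odd(7)
= is_even(6)
= is_odd(5)
= is_even(4)
= is_odd(3)
= is_even(2)
= is_odd(1)
= is_even(0)
n == 0: return True
= True


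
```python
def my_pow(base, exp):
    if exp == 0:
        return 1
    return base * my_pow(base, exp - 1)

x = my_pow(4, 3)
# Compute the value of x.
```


my_pow(4, 3)
= 4 * my_pow(4, 2)
= 4 * 4 * my_pow(4, 1)
= 4 * 4 * 4 * my_pow(4, 0)
= 4 * 4 * 4 * 1
= 64


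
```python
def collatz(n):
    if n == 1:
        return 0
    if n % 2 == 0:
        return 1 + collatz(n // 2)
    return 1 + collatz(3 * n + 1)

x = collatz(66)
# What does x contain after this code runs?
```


collatz(66)
66 is even -> collatz(33)
33 is odd -> 3*33+1 = 100 -> collatz(100)
100 is even -> collatz(50)
50 is even -> collatz(25)
25 is odd -> 3*25+1 = 76 -> collatz(76)
76 is even -> collatz(38)
38 is even -> collatz(19)
19 is odd -> 3*19+1 = 58 -> collatz(58)
58 is even -> collatz(29)
29 is odd -> 3*29+1 = 88 -> collatz(88)
88 is even -> collatz(44)
44 is even -> collatz(22)
22 is even -> collatz(11)
11 is odd -> 3*11+1 = 34 -> collatz(34)
34 is even -> collatz(17)
17 is odd -> 3*17+1 = 52 -> collatz(52)
52 is even -> collatz(26)
26 is even -> collatz(13)
13 is odd -> 3*13+1 = 40 -> collatz(40)
40 is even -> collatz(20)
20 is even -> collatz(10)
10 is even -> collatz(5)
5 is odd -> 3*5+1 = 16 -> collatz(16)
16 is even -> collatz(8)
8 is even -> collatz(4)
4 is even -> collatz(2)
2 is even -> collatz(1)
Reached 1 after 27 steps
= 27


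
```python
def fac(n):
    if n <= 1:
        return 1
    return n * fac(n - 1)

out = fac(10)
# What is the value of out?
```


fac(10)
= 10 * fac(9)
= 10 * 9 * fac(8)
= 10 * 9 * 8 * fac(7)
= 10 * 9 * 8 * 7 * fac(6)
= 10 * 9 * 8 * 7 * 6 * fac(5)
= 10 * 9 * 8 * 7 * 6 * 5 * fac(4)
= 10 * 9 * 8 * 7 * 6 * 5 * 4 * fac(3)
= 10 * 9 * 8 * 7 * 6 * 5 * 4 * 3 * fac(2)
= 10 * 9 * 8 * 7 * 6 * 5 * 4 * 3 * 2 * fac(1)
= 10 * 9 * 8 * 7 * 6 * 5 * 4 * 3 * 2 * 1
= 3628800


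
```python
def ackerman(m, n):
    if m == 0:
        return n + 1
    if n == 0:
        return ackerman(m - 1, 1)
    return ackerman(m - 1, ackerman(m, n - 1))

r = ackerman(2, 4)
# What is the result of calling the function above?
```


ackerman(2, 4)
= ackerman(1, ackerman(2, 3))
First compute ackerman(2, 3) = 9
= ackerman(1, 9)
= 11


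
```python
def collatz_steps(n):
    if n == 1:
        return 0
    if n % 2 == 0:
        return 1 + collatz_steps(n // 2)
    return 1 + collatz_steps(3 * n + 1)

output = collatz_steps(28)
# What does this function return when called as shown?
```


collatz_steps(28)
28 is even -> collatz_steps(14)
14 is even -> collatz_steps(7)
7 is odd -> 3*7+1 = 22 -> collatz_steps(22)
22 is even -> collatz_steps(11)
11 is odd -> 3*11+1 = 34 -> collatz_steps(34)
34 is even -> collatz_steps(17)
17 is odd -> 3*17+1 = 52 -> collatz_steps(52)
52 is even -> collatz_steps(26)
26 is even -> collatz_steps(13)
13 is odd -> 3*13+1 = 40 -> collatz_steps(40)
40 is even -> collatz_steps(20)
20 is even -> collatz_steps(10)
10 is even -> collatz_steps(5)
5 is odd -> 3*5+1 = 16 -> collatz_steps(16)
16 is even -> collatz_steps(8)
8 is even -> collatz_steps(4)
4 is even -> collatz_steps(2)
2 is even -> collatz_steps(1)
Reached 1 after 18 steps
= 18


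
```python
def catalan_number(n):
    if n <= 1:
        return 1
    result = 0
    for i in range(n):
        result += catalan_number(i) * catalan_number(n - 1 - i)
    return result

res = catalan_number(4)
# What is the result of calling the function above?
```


catalan_number(4)
= sum of catalan_number(i) * catalan_number(4-1-i) for i in 0..3
First compute sub-values bottom-up:
  catalan_number(0) = 1, catalan_number(1) = 1
  catalan_number(2) = 1*1 + 1*1 = 2
  catalan_number(3) = 1*2 + 1*1 + 2*1 = 5
Now catalan_number(4):
  catalan_number(0)*catalan_number(3) = 1*5 = 5
  catalan_number(1)*catalan_number(2) = 1*2 = 2
  catalan_number(2)*catalan_number(1) = 2*1 = 2
  catalan_number(3)*catalan_number(0) = 5*1 = 5
= 5 + 2 + 2 + 5
= 14


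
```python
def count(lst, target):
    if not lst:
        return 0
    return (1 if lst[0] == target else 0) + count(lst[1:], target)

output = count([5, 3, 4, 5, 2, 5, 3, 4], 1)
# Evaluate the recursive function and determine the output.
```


count([5, 3, 4, 5, 2, 5, 3, 4], 1)
lst[0]=5 != 1: 0 + count([3, 4, 5, 2, 5, 3, 4], 1)
lst[0]=3 != 1: 0 + count([4, 5, 2, 5, 3, 4], 1)
lst[0]=4 != 1: 0 + count([5, 2, 5, 3, 4], 1)
lst[0]=5 != 1: 0 + count([2, 5, 3, 4], 1)
lst[0]=2 != 1: 0 + count([5, 3, 4], 1)
lst[0]=5 != 1: 0 + count([3, 4], 1)
lst[0]=3 != 1: 0 + count([4], 1)
lst[0]=4 != 1: 0 + count([], 1)
= 0


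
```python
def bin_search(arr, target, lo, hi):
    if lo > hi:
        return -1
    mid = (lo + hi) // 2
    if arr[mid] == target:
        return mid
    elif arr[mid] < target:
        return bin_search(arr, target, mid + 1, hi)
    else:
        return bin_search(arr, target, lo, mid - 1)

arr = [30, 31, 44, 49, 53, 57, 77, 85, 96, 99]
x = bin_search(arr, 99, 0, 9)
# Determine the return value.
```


bin_search(arr, 99, 0, 9)
lo=0, hi=9, mid=4, arr[mid]=53
53 < 99, search right half
lo=5, hi=9, mid=7, arr[mid]=85
85 < 99, search right half
lo=8, hi=9, mid=8, arr[mid]=96
96 < 99, search right half
lo=9, hi=9, mid=9, arr[mid]=99
arr[9] == 99, found at index 9
= 9


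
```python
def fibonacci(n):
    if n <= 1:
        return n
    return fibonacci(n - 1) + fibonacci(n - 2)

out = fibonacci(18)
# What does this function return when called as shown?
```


fibonacci(18)
= fibonacci(17) + fibonacci(16)
= (fibonacci(16) + fibonacci(15)) + fibonacci(16)
Computing bottom-up: fibonacci(0)=0, fibonacci(1)=1, fibonacci(2)=1, fibonacci(3)=2, fibonacci(4)=3, fibonacci(5)=5, fibonacci(6)=8, fibonacci(7)=13, fibonacci(8)=21, fibonacci(9)=34, fibonacci(10)=55, fibonacci(11)=89, fibonacci(12)=144, fibonacci(13)=233, fibonacci(14)=377, fibonacci(15)=610, fibonacci(16)=987, fibonacci(17)=1597, fibonacci(18)=2584
= 2584


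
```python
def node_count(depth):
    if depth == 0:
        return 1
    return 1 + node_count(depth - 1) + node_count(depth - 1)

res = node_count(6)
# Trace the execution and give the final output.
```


node_count(6)
= 1 + node_count(5) + node_count(5)
= 1 + 2 * node_count(5)
node_count(k) = 2^(k+1) - 1
node_count(0) = 1
node_count(1) = 3
node_count(2) = 7
node_count(3) = 15
node_count(4) = 31
node_count(6) = 2^7 - 1 = 127


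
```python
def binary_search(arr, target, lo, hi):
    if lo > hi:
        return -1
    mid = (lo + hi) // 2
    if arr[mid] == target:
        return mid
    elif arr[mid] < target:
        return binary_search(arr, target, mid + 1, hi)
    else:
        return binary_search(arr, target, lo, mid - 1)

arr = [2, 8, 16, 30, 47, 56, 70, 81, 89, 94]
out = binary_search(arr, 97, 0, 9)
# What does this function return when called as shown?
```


binary_search(arr, 97, 0, 9)
lo=0, hi=9, mid=4, arr[mid]=47
47 < 97, search right half
lo=5, hi=9, mid=7, arr[mid]=81
81 < 97, search right half
lo=8, hi=9, mid=8, arr[mid]=89
89 < 97, search right half
lo=9, hi=9, mid=9, arr[mid]=94
94 < 97, search right half
lo > hi, target not found, return -1
= -1


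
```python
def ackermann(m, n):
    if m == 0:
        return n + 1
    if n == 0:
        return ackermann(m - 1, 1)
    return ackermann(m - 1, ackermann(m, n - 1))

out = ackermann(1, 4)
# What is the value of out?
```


ackermann(1, 4)
= ackermann(0, ackermann(1, 3))
First compute ackermann(1, 3) = 5
= ackermann(0, 5)
= 6


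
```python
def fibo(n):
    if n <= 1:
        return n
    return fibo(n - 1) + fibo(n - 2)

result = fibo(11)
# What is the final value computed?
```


fibo(11)
= fibo(10) + fibo(9)
= (fibo(9) + fibo(8)) + fibo(9)
Computing bottom-up: fibo(0)=0, fibo(1)=1, fibo(2)=1, fibo(3)=2, fibo(4)=3, fibo(5)=5, fibo(6)=8, fibo(7)=13, fibo(8)=21, fibo(9)=34, fibo(10)=55, fibo(11)=89
= 89


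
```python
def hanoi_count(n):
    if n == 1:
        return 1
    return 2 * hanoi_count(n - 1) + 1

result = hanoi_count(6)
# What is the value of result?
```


hanoi_count(6)
= 2 * hanoi_count(5) + 1
= 2 * (2 * hanoi_count(4) + 1) + 1
= 2 * (2 * (2 * hanoi_count(3) + 1) + 1) + 1
= 2 * (2 * (2 * (2 * hanoi_count(2) + 1) + 1) + 1) + 1
= 2 * (2 * (2 * (2 * (2 * hanoi_count(1) + 1) + 1) + 1) + 1) + 1
Now compute bottom-up:
hanoi_count(1) = 1
hanoi_count(2) = 2 * 1 + 1 = 3
hanoi_count(3) = 2 * 3 + 1 = 7
hanoi_count(4) = 2 * 7 + 1 = 15
hanoi_count(5) = 2 * 15 + 1 = 31
hanoi_count(6) = 2 * 31 + 1 = 63
= 63


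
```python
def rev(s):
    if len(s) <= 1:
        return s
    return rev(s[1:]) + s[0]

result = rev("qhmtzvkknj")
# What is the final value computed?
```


rev("qhmtzvkknj")
= rev("hmtzvkknj") + "q"
= rev("mtzvkknj") + "h" + "q"
= rev("tzvkknj") + "m" + "h" + "q"
= rev("zvkknj") + "t" + "m" + "h" + "q"
= rev("vkknj") + "z" + "t" + "m" + "h" + "q"
= rev("kknj") + "v" + "z" + "t" + "m" + "h" + "q"
= rev("knj") + "k" + "v" + "z" + "t" + "m" + "h" + "q"
= rev("nj") + "k" + "k" + "v" + "z" + "t" + "m" + "h" + "q"
= rev("j") + "n" + "k" + "k" + "v" + "z" + "t" + "m" + "h" + "q"
= "j" + "n" + "k" + "k" + "v" + "z" + "t" + "m" + "h" + "q"
= "jnkkvztmhq"


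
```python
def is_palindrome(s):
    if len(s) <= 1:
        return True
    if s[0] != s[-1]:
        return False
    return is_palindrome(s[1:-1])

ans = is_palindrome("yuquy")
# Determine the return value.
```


is_palindrome("yuquy")
"yuquy": s[0]='y' == s[-1]='y' -> is_palindrome("uqu")
"uqu": s[0]='u' == s[-1]='u' -> is_palindrome("q")
"q": len <= 1 -> True
= True


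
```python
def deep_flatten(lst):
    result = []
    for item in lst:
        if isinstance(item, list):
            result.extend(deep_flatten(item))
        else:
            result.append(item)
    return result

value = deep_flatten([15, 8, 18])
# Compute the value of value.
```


deep_flatten([15, 8, 18])
Processing each element:
  15 is not a list -> append 15
  8 is not a list -> append 8
  18 is not a list -> append 18
= [15, 8, 18]
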